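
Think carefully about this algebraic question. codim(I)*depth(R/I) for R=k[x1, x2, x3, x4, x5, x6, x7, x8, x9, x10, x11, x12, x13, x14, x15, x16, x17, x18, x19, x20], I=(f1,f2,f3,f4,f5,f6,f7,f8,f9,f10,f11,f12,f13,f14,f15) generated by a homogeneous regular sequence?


codim=15, depth=dim(R/I)=20-15=5
Product=15*5=75


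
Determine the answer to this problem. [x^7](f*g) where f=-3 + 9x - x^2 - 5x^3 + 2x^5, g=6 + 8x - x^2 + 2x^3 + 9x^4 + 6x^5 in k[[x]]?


[x^7] = sum a_i*b_j, i+j=7
  -1*6=-6
  -5*9=-45
  2*-1=-2
Sum=-53


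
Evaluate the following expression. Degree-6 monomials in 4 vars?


C(d+n-1,n-1)=C(9,3)=84


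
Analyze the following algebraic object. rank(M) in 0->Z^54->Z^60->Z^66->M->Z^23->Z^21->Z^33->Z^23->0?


Alt sum=0:
(-1)^0*54 + (-1)^1*60 + (-1)^2*66 + (-1)^3*? + (-1)^4*23 + (-1)^5*21 + (-1)^6*33 + (-1)^7*23=0
rank(M)=72


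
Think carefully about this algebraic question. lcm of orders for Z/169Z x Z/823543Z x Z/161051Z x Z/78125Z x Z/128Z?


Exponent = lcm of the cyclic orders; pairwise coprime => product.
13^2*7^7*11^5*5^7*2^7=169*823543*161051*78125*128=224148796041170000000


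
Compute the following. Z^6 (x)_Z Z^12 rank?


rank(M(x)N) = rank(M)*rank(N)
6*12 = 72


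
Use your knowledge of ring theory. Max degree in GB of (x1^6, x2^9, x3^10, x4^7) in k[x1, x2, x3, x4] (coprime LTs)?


Pure powers, coprime LTs => already GB.
Degrees: 6, 9, 10, 7
Max=10


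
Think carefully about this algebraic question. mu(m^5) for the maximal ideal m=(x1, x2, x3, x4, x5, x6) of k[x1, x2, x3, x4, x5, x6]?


Graded Nakayama: mu(m^d) = dim_k (m^d/m^(d+1)) = #degree-5 monomials in 6 vars
C(n+d-1,d)=C(10,5)=252


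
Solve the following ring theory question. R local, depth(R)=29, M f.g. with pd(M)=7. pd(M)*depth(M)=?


pd+depth=29
depth=29-7=22
pd*depth=7*22=154


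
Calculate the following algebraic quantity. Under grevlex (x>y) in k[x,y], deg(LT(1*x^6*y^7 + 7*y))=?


LT: 1*x^6*y^7
deg_x=6, deg_y=7
Total=6+7=13


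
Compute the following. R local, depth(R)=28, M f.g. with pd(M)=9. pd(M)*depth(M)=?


pd+depth=28
depth=28-9=19
pd*depth=9*19=171


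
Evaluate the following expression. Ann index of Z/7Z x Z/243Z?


Exponent = lcm of the cyclic orders; pairwise coprime => product.
7^1*3^5=7*243=1701


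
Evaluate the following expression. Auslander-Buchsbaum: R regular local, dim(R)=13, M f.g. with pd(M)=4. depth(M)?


pd+depth=depth(R)=13
depth=13-4=9


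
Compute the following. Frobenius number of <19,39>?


gcd(19,39)=1 => F=ab-a-b=19*39-19-39=741-58=683


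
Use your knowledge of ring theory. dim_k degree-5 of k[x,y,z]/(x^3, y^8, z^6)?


Need i<3, j<8, k<6 with i+j+k=5.
For each i, j ranges over max(0,5-i-5)..min(7,5-i):
  i=0: j in [0,5] -> 6
  i=1: j in [0,4] -> 5
  i=2: j in [0,3] -> 4
H(5) = 6+5+4 = 15


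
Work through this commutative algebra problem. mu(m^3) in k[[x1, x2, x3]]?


C(n+d-1,d)=C(5,3)=10


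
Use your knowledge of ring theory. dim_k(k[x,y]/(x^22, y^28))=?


Basis: x^i*y^j, i<22, j<28
22*28=616


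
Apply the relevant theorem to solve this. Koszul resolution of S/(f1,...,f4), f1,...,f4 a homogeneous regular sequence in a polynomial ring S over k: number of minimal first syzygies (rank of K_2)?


Regular sequence => Koszul complex is the minimal free resolution.
Syz_1 minimally generated by Koszul relations f_i*e_j - f_j*e_i (i<j): mu(Syz_1) = beta_2 = C(m,2) = m(m-1)/2
m=4
4*3/2 = 6


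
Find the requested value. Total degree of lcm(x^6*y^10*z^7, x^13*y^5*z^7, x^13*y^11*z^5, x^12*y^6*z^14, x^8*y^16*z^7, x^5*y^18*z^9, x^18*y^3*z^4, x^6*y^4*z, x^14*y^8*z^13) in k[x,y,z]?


lcm = componentwise max:
x: max(6,13,13,12,8,5,18,6,14)=18
y: max(10,5,11,6,16,18,3,4,8)=18
z: max(7,7,5,14,7,9,4,1,13)=14
Total=18+18+14=50


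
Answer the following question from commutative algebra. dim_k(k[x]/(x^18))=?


Basis: 1,x,...,x^17
dim=18


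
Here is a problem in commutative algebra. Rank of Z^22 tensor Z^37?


rank(M(x)N) = rank(M)*rank(N)
22*37 = 814


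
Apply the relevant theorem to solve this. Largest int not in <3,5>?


gcd(3,5)=1 => F=ab-a-b=3*5-3-5=15-8=7


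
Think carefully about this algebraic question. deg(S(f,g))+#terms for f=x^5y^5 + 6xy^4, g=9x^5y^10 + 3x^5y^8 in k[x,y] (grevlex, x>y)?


LT(f)=x^5y^5, LT(g)=9x^5y^10
lcm(LM)=x^5y^10
S(f,g) (scaled by 9 to clear denominators) = 9y^5*f - 1*g = -3x^5y^8 + 54xy^9
2 terms, deg 13.
13+2=15


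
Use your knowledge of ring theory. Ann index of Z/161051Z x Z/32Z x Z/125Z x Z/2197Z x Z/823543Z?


Exponent = lcm of the cyclic orders; pairwise coprime => product.
11^5*2^5*5^3*13^3*7^7=161051*32*125*2197*823543=1165573739414084000


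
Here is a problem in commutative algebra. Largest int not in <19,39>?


gcd(19,39)=1 => F=ab-a-b=19*39-19-39=741-58=683


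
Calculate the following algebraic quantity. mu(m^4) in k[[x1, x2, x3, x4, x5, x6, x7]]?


C(n+d-1,d)=C(10,4)=210


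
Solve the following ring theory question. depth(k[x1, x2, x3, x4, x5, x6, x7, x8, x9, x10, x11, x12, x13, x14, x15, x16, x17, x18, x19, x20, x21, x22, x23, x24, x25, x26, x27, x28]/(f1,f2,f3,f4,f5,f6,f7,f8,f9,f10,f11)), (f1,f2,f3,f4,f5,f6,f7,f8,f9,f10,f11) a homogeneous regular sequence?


depth(R)=28
depth(R/I)=28-11=17


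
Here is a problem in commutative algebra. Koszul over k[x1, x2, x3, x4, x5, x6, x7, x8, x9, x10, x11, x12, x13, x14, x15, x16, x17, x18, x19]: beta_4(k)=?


C(n,i)=C(19,4)=3876


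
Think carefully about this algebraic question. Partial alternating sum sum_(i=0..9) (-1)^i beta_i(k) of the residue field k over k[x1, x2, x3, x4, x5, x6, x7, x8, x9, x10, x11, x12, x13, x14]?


Koszul resolution: beta_i(k)=C(n,i), n=14
sum_(i=0..p) (-1)^i C(n,i) = (-1)^p C(n-1,p)
(-1)^9*C(13,9) = (-1)^9*715 = -715


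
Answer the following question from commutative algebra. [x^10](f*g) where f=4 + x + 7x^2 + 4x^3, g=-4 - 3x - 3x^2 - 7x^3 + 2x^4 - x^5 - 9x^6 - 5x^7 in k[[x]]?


[x^10] = sum a_i*b_j, i+j=10
  4*-5=-20
Sum=-20


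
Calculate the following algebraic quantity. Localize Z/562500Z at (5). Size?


5-primary part: 562500=5^6*36
Size=5^6=15625


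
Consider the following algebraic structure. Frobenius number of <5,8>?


gcd(5,8)=1 => F=ab-a-b=5*8-5-8=40-13=27


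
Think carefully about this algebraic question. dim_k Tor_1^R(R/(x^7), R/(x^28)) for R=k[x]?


Tor_1(R/I,R/J)=(I cap J)/IJ=(x^28)/(x^35)
dim=35-28=min(7,28)=7


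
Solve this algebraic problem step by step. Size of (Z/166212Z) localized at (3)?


3-primary part: 166212=3^7*76
Size=3^7=2187


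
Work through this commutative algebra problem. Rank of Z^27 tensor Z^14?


rank(M(x)N) = rank(M)*rank(N)
27*14 = 378


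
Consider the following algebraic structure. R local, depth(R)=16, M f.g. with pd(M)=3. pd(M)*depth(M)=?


pd+depth=16
depth=16-3=13
pd*depth=3*13=39


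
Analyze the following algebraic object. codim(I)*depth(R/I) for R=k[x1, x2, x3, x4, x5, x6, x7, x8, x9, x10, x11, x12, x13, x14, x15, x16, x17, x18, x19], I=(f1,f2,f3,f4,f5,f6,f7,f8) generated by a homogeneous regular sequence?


codim=8, depth=dim(R/I)=19-8=11
Product=8*11=88


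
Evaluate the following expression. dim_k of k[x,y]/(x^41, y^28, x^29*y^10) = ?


k[x,y]/I, I = (x^41, y^28, x^29*y^10)
Rect: 41x28=1148. Corner: (41-29)x(28-10)=216.
dim = 1148-216 = 932


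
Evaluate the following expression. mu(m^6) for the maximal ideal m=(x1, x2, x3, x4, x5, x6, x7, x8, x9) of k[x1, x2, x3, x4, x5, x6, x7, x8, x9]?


Graded Nakayama: mu(m^d) = dim_k (m^d/m^(d+1)) = #degree-6 monomials in 9 vars
C(n+d-1,d)=C(14,6)=3003


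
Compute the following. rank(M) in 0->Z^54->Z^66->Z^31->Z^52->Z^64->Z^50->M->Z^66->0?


Alt sum=0:
(-1)^0*54 + (-1)^1*66 + (-1)^2*31 + (-1)^3*52 + (-1)^4*64 + (-1)^5*50 + (-1)^6*? + (-1)^7*66=0
rank(M)=85


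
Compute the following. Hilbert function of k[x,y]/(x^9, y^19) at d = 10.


k[x,y], I = (x^9, y^19), d = 10
Need i < 9 and d-i < 19.
Range: 0 <= i <= 8.
H(10) = 9


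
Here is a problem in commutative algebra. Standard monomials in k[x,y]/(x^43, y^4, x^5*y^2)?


k[x,y]/I, I = (x^43, y^4, x^5*y^2)
Rect: 43x4=172. Corner: (43-5)x(4-2)=76.
dim = 172-76 = 96


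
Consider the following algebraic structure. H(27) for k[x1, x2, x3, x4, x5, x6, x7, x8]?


C(d+n-1,n-1)=C(34,7)=5379616


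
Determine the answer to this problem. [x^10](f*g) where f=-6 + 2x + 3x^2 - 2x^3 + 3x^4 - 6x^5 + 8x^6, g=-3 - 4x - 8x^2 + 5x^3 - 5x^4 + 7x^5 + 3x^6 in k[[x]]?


[x^10] = sum a_i*b_j, i+j=10
  3*3=9
  -6*7=-42
  8*-5=-40
Sum=-73


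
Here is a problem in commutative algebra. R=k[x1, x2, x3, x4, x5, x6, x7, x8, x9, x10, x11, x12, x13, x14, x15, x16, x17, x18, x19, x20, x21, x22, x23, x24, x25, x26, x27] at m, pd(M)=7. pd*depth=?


pd+depth=27
depth=27-7=20
pd*depth=7*20=140


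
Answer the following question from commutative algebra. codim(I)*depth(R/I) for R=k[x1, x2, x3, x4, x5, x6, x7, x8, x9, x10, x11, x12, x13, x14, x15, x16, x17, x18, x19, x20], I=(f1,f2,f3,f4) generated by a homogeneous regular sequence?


codim=4, depth=dim(R/I)=20-4=16
Product=4*16=64


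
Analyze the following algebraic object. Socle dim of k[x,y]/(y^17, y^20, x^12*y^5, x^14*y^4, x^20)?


Socle = ann(m) = span of standard monomials u with x*u, y*u in I (staircase corners).
Redundant generators: y^20
Minimal generators: x^20, x^14*y^4, x^12*y^5, y^17
Corners: x^11y^16, x^13y^4, x^19y^3
Socle dim=3


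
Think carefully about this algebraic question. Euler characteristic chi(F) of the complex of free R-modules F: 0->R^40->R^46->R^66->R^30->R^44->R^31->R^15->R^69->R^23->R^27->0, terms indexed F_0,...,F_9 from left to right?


chi = sum (-1)^i * rank:
(-1)^0*40=40
(-1)^1*46=-46
(-1)^2*66=66
(-1)^3*30=-30
(-1)^4*44=44
(-1)^5*31=-31
(-1)^6*15=15
(-1)^7*69=-69
(-1)^8*23=23
(-1)^9*27=-27
chi=-15


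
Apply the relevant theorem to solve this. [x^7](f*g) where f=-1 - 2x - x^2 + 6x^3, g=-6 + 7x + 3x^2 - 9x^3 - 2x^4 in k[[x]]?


[x^7] = sum a_i*b_j, i+j=7
  6*-2=-12
Sum=-12


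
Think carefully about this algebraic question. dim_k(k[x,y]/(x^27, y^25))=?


Basis: x^i*y^j, i<27, j<25
27*25=675


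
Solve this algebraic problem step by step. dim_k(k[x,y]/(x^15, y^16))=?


Basis: x^i*y^j, i<15, j<16
15*16=240


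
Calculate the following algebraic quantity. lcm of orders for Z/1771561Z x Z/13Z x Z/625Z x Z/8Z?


Exponent = lcm of the cyclic orders; pairwise coprime => product.
11^6*13^1*5^4*2^3=1771561*13*625*8=115151465000


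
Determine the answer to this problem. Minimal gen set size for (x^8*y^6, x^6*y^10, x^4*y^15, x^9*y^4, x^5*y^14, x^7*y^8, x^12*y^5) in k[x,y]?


Remove redundant (divisible by others).
x^12*y^5 redundant.
Min: x^9*y^4, x^8*y^6, x^7*y^8, x^6*y^10, x^5*y^14, x^4*y^15
Count=6


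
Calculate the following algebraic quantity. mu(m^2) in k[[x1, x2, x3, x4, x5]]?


C(n+d-1,d)=C(6,2)=15


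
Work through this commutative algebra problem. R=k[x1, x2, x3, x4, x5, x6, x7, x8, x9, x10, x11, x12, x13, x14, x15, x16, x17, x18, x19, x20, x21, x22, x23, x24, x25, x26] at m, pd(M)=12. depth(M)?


pd+depth=depth(R)=26
depth=26-12=14


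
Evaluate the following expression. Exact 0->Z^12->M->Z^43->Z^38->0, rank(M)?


Alt sum=0:
(-1)^0*12 + (-1)^1*? + (-1)^2*43 + (-1)^3*38=0
rank(M)=17


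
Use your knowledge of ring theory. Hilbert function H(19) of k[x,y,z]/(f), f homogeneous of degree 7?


C(21,2)-C(14,2)=210-91=119


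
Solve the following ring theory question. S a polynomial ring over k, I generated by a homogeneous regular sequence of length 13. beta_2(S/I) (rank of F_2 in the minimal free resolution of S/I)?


Regular sequence => Koszul complex is the minimal free resolution.
Syz_1 minimally generated by Koszul relations f_i*e_j - f_j*e_i (i<j): mu(Syz_1) = beta_2 = C(m,2) = m(m-1)/2
m=13
13*12/2 = 78


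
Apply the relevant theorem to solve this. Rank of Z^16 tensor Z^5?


rank(M(x)N) = rank(M)*rank(N)
16*5 = 80


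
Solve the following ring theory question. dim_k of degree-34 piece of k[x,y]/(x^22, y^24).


k[x,y], I = (x^22, y^24), d = 34
Need i < 22 and d-i < 24.
Range: 11 <= i <= 21.
H(34) = 11


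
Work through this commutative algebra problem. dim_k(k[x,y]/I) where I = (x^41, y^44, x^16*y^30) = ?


k[x,y]/I, I = (x^41, y^44, x^16*y^30)
Rect: 41x44=1804. Corner: (41-16)x(44-30)=350.
dim = 1804-350 = 1454


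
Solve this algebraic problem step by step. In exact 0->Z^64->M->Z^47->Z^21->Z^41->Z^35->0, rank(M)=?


Alt sum=0:
(-1)^0*64 + (-1)^1*? + (-1)^2*47 + (-1)^3*21 + (-1)^4*41 + (-1)^5*35=0
rank(M)=96


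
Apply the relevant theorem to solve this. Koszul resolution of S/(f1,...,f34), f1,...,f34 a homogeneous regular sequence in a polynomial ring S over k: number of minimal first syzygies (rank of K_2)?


Regular sequence => Koszul complex is the minimal free resolution.
Syz_1 minimally generated by Koszul relations f_i*e_j - f_j*e_i (i<j): mu(Syz_1) = beta_2 = C(m,2) = m(m-1)/2
m=34
34*33/2 = 561


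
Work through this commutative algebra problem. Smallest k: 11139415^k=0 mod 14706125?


11139415^k mod 14706125:
k=1: 11139415
k=2: 4441850
k=3: 0
First zero at k = 3


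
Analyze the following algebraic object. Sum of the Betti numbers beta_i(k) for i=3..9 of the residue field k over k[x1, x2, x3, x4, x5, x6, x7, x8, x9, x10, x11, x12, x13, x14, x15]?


Koszul resolution: beta_i(k)=C(n,i), n=15
C(15,3)=455, C(15,4)=1365, C(15,5)=3003, C(15,6)=5005, C(15,7)=6435, C(15,8)=6435, C(15,9)=5005
Sum=27703


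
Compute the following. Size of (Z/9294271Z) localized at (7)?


7-primary part: 9294271=7^6*79
Size=7^6=117649


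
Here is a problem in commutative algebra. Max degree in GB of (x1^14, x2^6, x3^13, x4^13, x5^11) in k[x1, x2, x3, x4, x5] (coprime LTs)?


Pure powers, coprime LTs => already GB.
Degrees: 14, 6, 13, 13, 11
Max=14


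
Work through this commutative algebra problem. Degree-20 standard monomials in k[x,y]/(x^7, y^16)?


k[x,y], I = (x^7, y^16), d = 20
Need i < 7 and d-i < 16.
Range: 5 <= i <= 6.
H(20) = 2


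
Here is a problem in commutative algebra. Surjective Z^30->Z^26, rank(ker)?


rank(ker) = 30-26 = 4


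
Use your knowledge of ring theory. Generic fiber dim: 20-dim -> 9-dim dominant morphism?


dim(fiber)=dim(X)-dim(Y)=20-9=11


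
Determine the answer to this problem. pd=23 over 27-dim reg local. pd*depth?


pd+depth=27
depth=27-23=4
pd*depth=23*4=92


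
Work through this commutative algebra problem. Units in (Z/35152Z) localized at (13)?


Local ring = Z/2197Z.
phi(2197) = 13^2*(13-1) = 2028


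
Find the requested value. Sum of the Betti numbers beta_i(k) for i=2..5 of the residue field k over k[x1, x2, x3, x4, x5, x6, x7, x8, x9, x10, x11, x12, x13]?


Koszul resolution: beta_i(k)=C(n,i), n=13
C(13,2)=78, C(13,3)=286, C(13,4)=715, C(13,5)=1287
Sum=2366


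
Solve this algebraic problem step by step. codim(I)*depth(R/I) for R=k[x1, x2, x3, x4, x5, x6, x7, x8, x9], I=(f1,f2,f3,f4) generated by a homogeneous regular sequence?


codim=4, depth=dim(R/I)=9-4=5
Product=4*5=20


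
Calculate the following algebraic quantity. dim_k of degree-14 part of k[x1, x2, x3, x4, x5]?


C(d+n-1,n-1)=C(18,4)=3060


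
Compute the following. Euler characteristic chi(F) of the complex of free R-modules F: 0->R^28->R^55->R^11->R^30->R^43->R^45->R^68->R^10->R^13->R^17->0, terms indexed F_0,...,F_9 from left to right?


chi = sum (-1)^i * rank:
(-1)^0*28=28
(-1)^1*55=-55
(-1)^2*11=11
(-1)^3*30=-30
(-1)^4*43=43
(-1)^5*45=-45
(-1)^6*68=68
(-1)^7*10=-10
(-1)^8*13=13
(-1)^9*17=-17
chi=6


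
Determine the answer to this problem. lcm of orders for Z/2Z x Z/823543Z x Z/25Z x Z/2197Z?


Exponent = lcm of the cyclic orders; pairwise coprime => product.
2^1*7^7*5^2*13^3=2*823543*25*2197=90466198550


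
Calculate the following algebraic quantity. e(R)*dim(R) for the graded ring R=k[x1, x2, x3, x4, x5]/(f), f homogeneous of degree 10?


e(R)=deg(f)=10, dim(R)=5-1=4
e*dim=10*4=40


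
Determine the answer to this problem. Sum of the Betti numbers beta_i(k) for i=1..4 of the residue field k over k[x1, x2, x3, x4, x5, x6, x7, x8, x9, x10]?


Koszul resolution: beta_i(k)=C(n,i), n=10
C(10,1)=10, C(10,2)=45, C(10,3)=120, C(10,4)=210
Sum=385


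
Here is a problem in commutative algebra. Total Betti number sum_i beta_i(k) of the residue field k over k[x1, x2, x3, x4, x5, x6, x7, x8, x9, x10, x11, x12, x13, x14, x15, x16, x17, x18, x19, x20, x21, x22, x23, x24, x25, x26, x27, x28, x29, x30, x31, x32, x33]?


Koszul resolution: beta_i(k)=C(n,i), n=33
sum_i C(33,i) = 2^33 = 8589934592


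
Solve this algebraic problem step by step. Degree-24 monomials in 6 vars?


C(d+n-1,n-1)=C(29,5)=118755


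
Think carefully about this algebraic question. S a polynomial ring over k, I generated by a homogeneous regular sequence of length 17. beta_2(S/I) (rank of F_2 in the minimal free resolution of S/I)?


Regular sequence => Koszul complex is the minimal free resolution.
Syz_1 minimally generated by Koszul relations f_i*e_j - f_j*e_i (i<j): mu(Syz_1) = beta_2 = C(m,2) = m(m-1)/2
m=17
17*16/2 = 136


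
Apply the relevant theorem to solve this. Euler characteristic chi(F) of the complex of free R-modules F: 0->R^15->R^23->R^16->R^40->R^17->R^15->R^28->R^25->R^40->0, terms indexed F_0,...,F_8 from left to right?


chi = sum (-1)^i * rank:
(-1)^0*15=15
(-1)^1*23=-23
(-1)^2*16=16
(-1)^3*40=-40
(-1)^4*17=17
(-1)^5*15=-15
(-1)^6*28=28
(-1)^7*25=-25
(-1)^8*40=40
chi=13


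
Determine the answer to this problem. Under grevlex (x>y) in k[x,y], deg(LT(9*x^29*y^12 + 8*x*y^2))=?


LT: 9*x^29*y^12
deg_x=29, deg_y=12
Total=29+12=41


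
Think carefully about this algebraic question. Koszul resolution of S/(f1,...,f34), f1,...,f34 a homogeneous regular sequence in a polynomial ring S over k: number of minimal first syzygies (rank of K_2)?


Regular sequence => Koszul complex is the minimal free resolution.
Syz_1 minimally generated by Koszul relations f_i*e_j - f_j*e_i (i<j): mu(Syz_1) = beta_2 = C(m,2) = m(m-1)/2
m=34
34*33/2 = 561


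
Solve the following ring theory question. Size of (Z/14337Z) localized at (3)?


3-primary part: 14337=3^5*59
Size=3^5=243


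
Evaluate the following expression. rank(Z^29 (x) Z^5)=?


rank(M(x)N) = rank(M)*rank(N)
29*5 = 145


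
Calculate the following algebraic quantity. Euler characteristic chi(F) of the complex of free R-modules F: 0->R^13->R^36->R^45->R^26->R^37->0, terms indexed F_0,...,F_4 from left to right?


chi = sum (-1)^i * rank:
(-1)^0*13=13
(-1)^1*36=-36
(-1)^2*45=45
(-1)^3*26=-26
(-1)^4*37=37
chi=33


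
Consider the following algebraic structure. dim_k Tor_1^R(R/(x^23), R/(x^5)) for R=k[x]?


Tor_1(R/I,R/J)=(I cap J)/IJ=(x^23)/(x^28)
dim=28-23=min(23,5)=5


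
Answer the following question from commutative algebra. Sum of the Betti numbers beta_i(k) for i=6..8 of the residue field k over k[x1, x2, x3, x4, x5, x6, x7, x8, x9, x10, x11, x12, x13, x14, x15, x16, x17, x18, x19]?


Koszul resolution: beta_i(k)=C(n,i), n=19
C(19,6)=27132, C(19,7)=50388, C(19,8)=75582
Sum=153102


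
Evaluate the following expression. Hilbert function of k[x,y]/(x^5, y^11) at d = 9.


k[x,y], I = (x^5, y^11), d = 9
Need i < 5 and d-i < 11.
Range: 0 <= i <= 4.
H(9) = 5


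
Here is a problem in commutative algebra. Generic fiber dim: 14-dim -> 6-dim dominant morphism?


dim(fiber)=dim(X)-dim(Y)=14-6=8


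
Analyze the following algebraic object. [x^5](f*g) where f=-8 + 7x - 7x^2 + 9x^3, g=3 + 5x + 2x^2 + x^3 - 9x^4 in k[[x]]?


[x^5] = sum a_i*b_j, i+j=5
  7*-9=-63
  -7*1=-7
  9*2=18
Sum=-52


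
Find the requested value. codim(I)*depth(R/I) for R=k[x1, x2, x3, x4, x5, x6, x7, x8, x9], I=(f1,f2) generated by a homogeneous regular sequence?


codim=2, depth=dim(R/I)=9-2=7
Product=2*7=14


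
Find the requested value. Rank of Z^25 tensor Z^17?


rank(M(x)N) = rank(M)*rank(N)
25*17 = 425


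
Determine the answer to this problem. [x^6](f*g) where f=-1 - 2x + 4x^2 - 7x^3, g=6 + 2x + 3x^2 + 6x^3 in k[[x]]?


[x^6] = sum a_i*b_j, i+j=6
  -7*6=-42
Sum=-42


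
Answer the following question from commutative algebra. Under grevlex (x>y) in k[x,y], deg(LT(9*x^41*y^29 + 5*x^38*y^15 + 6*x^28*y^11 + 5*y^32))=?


LT: 9*x^41*y^29
deg_x=41, deg_y=29
Total=41+29=70


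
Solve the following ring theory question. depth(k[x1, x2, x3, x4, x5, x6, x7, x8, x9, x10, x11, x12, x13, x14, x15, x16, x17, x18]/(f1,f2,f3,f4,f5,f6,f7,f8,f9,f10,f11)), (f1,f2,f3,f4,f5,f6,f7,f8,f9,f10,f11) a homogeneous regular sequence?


depth(R)=18
depth(R/I)=18-11=7


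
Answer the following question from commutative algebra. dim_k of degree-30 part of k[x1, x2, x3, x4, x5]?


C(d+n-1,n-1)=C(34,4)=46376


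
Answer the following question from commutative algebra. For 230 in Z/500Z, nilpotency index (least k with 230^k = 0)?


230^k mod 500:
k=1: 230
k=2: 400
k=3: 0
First zero at k = 3


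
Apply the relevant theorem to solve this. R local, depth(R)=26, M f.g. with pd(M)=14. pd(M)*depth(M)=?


pd+depth=26
depth=26-14=12
pd*depth=14*12=168


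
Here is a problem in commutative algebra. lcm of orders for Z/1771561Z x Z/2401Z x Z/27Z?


Exponent = lcm of the cyclic orders; pairwise coprime => product.
11^6*7^4*3^3=1771561*2401*27=114844984947


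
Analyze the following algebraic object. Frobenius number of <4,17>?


gcd(4,17)=1 => F=ab-a-b=4*17-4-17=68-21=47


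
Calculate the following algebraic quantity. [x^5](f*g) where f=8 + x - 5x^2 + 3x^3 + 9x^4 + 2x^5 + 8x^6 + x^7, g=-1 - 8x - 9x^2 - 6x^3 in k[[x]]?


[x^5] = sum a_i*b_j, i+j=5
  -5*-6=30
  3*-9=-27
  9*-8=-72
  2*-1=-2
Sum=-71


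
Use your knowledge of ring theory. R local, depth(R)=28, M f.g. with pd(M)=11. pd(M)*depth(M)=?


pd+depth=28
depth=28-11=17
pd*depth=11*17=187


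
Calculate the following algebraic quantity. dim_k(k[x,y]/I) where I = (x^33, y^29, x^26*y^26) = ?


k[x,y]/I, I = (x^33, y^29, x^26*y^26)
Rect: 33x29=957. Corner: (33-26)x(29-26)=21.
dim = 957-21 = 936


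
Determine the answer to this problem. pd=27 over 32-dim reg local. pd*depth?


pd+depth=32
depth=32-27=5
pd*depth=27*5=135


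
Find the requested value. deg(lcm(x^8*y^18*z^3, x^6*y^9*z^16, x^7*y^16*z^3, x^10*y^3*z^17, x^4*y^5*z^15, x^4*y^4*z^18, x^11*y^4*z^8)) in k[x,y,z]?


lcm = componentwise max:
x: max(8,6,7,10,4,4,11)=11
y: max(18,9,16,3,5,4,4)=18
z: max(3,16,3,17,15,18,8)=18
Total=11+18+18=47


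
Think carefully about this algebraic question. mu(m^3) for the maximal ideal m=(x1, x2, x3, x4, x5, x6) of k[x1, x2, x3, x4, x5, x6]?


Graded Nakayama: mu(m^d) = dim_k (m^d/m^(d+1)) = #degree-3 monomials in 6 vars
C(n+d-1,d)=C(8,3)=56


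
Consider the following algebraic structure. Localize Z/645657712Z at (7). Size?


7-primary part: 645657712=7^9*16
Size=7^9=40353607


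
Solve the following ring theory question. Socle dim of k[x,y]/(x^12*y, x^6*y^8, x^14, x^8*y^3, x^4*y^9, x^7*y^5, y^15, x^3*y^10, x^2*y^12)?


Socle = ann(m) = span of standard monomials u with x*u, y*u in I (staircase corners).
Minimal generators: x^14, x^12*y, x^8*y^3, x^7*y^5, x^6*y^8, x^4*y^9, x^3*y^10, x^2*y^12, y^15
Corners: xy^14, x^2y^11, x^3y^9, x^5y^8, x^6y^7, x^7y^4, x^11y^2, x^13
Socle dim=8


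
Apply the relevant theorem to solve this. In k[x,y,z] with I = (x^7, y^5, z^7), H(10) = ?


Need i<7, j<5, k<7 with i+j+k=10.
For each i, j ranges over max(0,10-i-6)..min(4,10-i):
  i=0: j in [4,4] -> 1
  i=1: j in [3,4] -> 2
  i=2: j in [2,4] -> 3
  i=3: j in [1,4] -> 4
  i=4: j in [0,4] -> 5
  i=5: j in [0,4] -> 5
  i=6: j in [0,4] -> 5
H(10) = 1+2+3+4+5+5+5 = 25


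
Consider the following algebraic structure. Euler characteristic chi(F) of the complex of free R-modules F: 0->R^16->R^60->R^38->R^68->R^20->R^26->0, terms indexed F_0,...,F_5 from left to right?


chi = sum (-1)^i * rank:
(-1)^0*16=16
(-1)^1*60=-60
(-1)^2*38=38
(-1)^3*68=-68
(-1)^4*20=20
(-1)^5*26=-26
chi=-80


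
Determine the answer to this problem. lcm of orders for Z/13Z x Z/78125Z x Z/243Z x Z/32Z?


Exponent = lcm of the cyclic orders; pairwise coprime => product.
13^1*5^7*3^5*2^5=13*78125*243*32=7897500000


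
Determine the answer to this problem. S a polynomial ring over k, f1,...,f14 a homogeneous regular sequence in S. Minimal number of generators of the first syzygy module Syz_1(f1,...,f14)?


Regular sequence => Koszul complex is the minimal free resolution.
Syz_1 minimally generated by Koszul relations f_i*e_j - f_j*e_i (i<j): mu(Syz_1) = beta_2 = C(m,2) = m(m-1)/2
m=14
14*13/2 = 91


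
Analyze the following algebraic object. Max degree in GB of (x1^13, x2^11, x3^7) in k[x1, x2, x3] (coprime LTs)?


Pure powers, coprime LTs => already GB.
Degrees: 13, 11, 7
Max=13


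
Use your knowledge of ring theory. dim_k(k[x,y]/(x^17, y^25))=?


Basis: x^i*y^j, i<17, j<25
17*25=425


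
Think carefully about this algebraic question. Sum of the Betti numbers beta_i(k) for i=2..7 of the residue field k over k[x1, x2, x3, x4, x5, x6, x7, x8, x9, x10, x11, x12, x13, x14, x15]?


Koszul resolution: beta_i(k)=C(n,i), n=15
C(15,2)=105, C(15,3)=455, C(15,4)=1365, C(15,5)=3003, C(15,6)=5005, C(15,7)=6435
Sum=16368


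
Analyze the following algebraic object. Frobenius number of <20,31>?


gcd(20,31)=1 => F=ab-a-b=20*31-20-31=620-51=569


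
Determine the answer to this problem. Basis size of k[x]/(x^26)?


Basis: 1,x,...,x^25
dim=26


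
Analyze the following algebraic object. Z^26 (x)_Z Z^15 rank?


rank(M(x)N) = rank(M)*rank(N)
26*15 = 390


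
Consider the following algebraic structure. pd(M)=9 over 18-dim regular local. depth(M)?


pd+depth=depth(R)=18
depth=18-9=9


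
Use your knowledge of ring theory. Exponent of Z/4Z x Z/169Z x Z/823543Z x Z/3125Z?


Exponent = lcm of the cyclic orders; pairwise coprime => product.
2^2*13^2*7^7*5^5=4*169*823543*3125=1739734587500


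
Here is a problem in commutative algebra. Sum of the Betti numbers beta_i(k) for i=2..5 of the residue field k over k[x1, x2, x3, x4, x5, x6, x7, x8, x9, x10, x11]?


Koszul resolution: beta_i(k)=C(n,i), n=11
C(11,2)=55, C(11,3)=165, C(11,4)=330, C(11,5)=462
Sum=1012


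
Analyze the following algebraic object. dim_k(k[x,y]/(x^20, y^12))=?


Basis: x^i*y^j, i<20, j<12
20*12=240


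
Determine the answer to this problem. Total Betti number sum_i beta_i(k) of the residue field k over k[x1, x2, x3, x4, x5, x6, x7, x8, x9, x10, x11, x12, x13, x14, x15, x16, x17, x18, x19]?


Koszul resolution: beta_i(k)=C(n,i), n=19
sum_i C(19,i) = 2^19 = 524288


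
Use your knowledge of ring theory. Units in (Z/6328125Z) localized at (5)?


Local ring = Z/78125Z.
phi(78125) = 5^6*(5-1) = 62500


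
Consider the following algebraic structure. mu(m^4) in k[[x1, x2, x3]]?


C(n+d-1,d)=C(6,4)=15


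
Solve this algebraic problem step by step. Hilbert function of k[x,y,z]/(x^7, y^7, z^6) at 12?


Need i<7, j<7, k<6 with i+j+k=12.
For each i, j ranges over max(0,12-i-5)..min(6,12-i):
  i=0: j in [7,6] -> 0
  i=1: j in [6,6] -> 1
  i=2: j in [5,6] -> 2
  i=3: j in [4,6] -> 3
  i=4: j in [3,6] -> 4
  i=5: j in [2,6] -> 5
  i=6: j in [1,6] -> 6
H(12) = 0+1+2+3+4+5+6 = 21


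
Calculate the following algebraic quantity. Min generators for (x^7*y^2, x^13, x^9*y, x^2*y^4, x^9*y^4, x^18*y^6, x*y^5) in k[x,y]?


Remove redundant (divisible by others).
x^18*y^6 redundant.
x^9*y^4 redundant.
Min: x^13, x^9*y, x^7*y^2, x^2*y^4, x*y^5
Count=5


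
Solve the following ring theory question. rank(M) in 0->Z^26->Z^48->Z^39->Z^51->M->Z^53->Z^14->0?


Alt sum=0:
(-1)^0*26 + (-1)^1*48 + (-1)^2*39 + (-1)^3*51 + (-1)^4*? + (-1)^5*53 + (-1)^6*14=0
rank(M)=73


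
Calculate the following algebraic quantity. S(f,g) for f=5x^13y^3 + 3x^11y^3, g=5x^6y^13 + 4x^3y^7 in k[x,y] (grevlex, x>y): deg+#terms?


LT(f)=5x^13y^3, LT(g)=5x^6y^13
lcm(LM)=x^13y^13
S(f,g) (scaled by 25 to clear denominators) = 5y^10*f - 5x^7*g = 15x^11y^13 - 20x^10y^7
2 terms, deg 24.
24+2=26


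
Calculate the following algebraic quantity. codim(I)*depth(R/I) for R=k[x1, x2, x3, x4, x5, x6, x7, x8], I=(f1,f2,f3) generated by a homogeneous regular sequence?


codim=3, depth=dim(R/I)=8-3=5
Product=3*5=15


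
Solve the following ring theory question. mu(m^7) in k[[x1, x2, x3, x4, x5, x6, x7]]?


C(n+d-1,d)=C(13,7)=1716


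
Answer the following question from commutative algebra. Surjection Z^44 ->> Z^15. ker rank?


rank(ker) = 44-15 = 29


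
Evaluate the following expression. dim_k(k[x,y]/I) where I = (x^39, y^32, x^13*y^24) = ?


k[x,y]/I, I = (x^39, y^32, x^13*y^24)
Rect: 39x32=1248. Corner: (39-13)x(32-24)=208.
dim = 1248-208 = 1040


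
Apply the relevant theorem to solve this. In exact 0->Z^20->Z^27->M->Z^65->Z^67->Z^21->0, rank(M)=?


Alt sum=0:
(-1)^0*20 + (-1)^1*27 + (-1)^2*? + (-1)^3*65 + (-1)^4*67 + (-1)^5*21=0
rank(M)=26


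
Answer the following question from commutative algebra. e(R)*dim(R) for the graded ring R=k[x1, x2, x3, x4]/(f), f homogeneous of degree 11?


e(R)=deg(f)=11, dim(R)=4-1=3
e*dim=11*3=33


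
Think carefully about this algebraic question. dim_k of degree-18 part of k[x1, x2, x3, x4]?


C(d+n-1,n-1)=C(21,3)=1330


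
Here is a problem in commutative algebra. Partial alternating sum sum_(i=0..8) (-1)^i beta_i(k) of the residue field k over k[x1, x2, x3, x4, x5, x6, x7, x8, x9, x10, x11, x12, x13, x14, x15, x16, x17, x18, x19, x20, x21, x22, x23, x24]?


Koszul resolution: beta_i(k)=C(n,i), n=24
sum_(i=0..p) (-1)^i C(n,i) = (-1)^p C(n-1,p)
(-1)^8*C(23,8) = (-1)^8*490314 = 490314


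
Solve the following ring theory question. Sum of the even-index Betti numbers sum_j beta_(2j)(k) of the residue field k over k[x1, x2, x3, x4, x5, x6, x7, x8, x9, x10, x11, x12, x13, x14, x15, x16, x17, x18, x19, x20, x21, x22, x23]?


Koszul resolution: beta_i(k)=C(n,i), n=23
sum_even C(23,i) = 2^(n-1) = 2^22 = 4194304


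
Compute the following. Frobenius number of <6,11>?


gcd(6,11)=1 => F=ab-a-b=6*11-6-11=66-17=49


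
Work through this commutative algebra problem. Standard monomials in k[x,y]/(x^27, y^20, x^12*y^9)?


k[x,y]/I, I = (x^27, y^20, x^12*y^9)
Rect: 27x20=540. Corner: (27-12)x(20-9)=165.
dim = 540-165 = 375


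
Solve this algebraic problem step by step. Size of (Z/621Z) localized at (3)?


3-primary part: 621=3^3*23
Size=3^3=27


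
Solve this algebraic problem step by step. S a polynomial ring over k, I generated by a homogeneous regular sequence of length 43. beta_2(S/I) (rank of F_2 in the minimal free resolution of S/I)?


Regular sequence => Koszul complex is the minimal free resolution.
Syz_1 minimally generated by Koszul relations f_i*e_j - f_j*e_i (i<j): mu(Syz_1) = beta_2 = C(m,2) = m(m-1)/2
m=43
43*42/2 = 903


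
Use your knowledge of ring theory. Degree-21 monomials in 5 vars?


C(d+n-1,n-1)=C(25,4)=12650


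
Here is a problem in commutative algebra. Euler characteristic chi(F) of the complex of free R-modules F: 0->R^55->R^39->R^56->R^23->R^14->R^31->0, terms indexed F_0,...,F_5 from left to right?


chi = sum (-1)^i * rank:
(-1)^0*55=55
(-1)^1*39=-39
(-1)^2*56=56
(-1)^3*23=-23
(-1)^4*14=14
(-1)^5*31=-31
chi=32


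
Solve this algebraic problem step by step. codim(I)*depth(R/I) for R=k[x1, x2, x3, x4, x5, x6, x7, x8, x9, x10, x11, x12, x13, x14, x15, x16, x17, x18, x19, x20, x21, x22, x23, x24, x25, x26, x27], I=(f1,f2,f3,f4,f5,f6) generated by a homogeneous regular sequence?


codim=6, depth=dim(R/I)=27-6=21
Product=6*21=126


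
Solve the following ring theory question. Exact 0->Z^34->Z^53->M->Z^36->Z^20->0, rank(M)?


Alt sum=0:
(-1)^0*34 + (-1)^1*53 + (-1)^2*? + (-1)^3*36 + (-1)^4*20=0
rank(M)=35


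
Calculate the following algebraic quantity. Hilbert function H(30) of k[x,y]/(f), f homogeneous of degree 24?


H(t)=d for t>=d-1.
d=24, t=30
H(30)=24


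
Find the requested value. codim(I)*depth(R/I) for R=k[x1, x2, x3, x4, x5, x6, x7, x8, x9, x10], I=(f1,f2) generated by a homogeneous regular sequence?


codim=2, depth=dim(R/I)=10-2=8
Product=2*8=16


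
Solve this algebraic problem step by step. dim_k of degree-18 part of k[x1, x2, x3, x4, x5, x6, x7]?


C(d+n-1,n-1)=C(24,6)=134596


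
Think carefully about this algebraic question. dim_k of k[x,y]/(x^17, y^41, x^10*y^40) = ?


k[x,y]/I, I = (x^17, y^41, x^10*y^40)
Rect: 17x41=697. Corner: (17-10)x(41-40)=7.
dim = 697-7 = 690


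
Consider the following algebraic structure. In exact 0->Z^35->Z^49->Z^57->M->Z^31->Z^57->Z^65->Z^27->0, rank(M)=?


Alt sum=0:
(-1)^0*35 + (-1)^1*49 + (-1)^2*57 + (-1)^3*? + (-1)^4*31 + (-1)^5*57 + (-1)^6*65 + (-1)^7*27=0
rank(M)=55


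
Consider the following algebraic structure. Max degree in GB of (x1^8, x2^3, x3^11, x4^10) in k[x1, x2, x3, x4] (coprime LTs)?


Pure powers, coprime LTs => already GB.
Degrees: 8, 3, 11, 10
Max=11


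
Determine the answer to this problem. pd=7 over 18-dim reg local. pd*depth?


pd+depth=18
depth=18-7=11
pd*depth=7*11=77


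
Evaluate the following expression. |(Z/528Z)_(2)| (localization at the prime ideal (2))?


2-primary part: 528=2^4*33
Size=2^4=16


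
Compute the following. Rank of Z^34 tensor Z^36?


rank(M(x)N) = rank(M)*rank(N)
34*36 = 1224


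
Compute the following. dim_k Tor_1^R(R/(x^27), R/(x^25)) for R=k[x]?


Tor_1(R/I,R/J)=(I cap J)/IJ=(x^27)/(x^52)
dim=52-27=min(27,25)=25


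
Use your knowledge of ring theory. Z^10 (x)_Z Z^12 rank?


rank(M(x)N) = rank(M)*rank(N)
10*12 = 120


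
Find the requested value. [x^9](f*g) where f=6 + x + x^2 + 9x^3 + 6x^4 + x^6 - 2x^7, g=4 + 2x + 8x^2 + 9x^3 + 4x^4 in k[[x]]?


[x^9] = sum a_i*b_j, i+j=9
  1*9=9
  -2*8=-16
Sum=-7


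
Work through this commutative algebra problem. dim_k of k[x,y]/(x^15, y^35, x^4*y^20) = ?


k[x,y]/I, I = (x^15, y^35, x^4*y^20)
Rect: 15x35=525. Corner: (15-4)x(35-20)=165.
dim = 525-165 = 360


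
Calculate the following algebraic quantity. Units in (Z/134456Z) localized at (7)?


Local ring = Z/16807Z.
phi(16807) = 7^4*(7-1) = 14406


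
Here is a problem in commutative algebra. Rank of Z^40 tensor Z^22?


rank(M(x)N) = rank(M)*rank(N)
40*22 = 880


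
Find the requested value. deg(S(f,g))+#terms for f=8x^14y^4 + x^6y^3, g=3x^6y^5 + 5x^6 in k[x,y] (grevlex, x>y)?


LT(f)=8x^14y^4, LT(g)=3x^6y^5
lcm(LM)=x^14y^5
S(f,g) (scaled by 24 to clear denominators) = 3y*f - 8x^8*g = -40x^14 + 3x^6y^4
2 terms, deg 14.
14+2=16


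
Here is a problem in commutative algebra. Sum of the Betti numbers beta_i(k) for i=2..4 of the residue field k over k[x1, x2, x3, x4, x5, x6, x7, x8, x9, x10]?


Koszul resolution: beta_i(k)=C(n,i), n=10
C(10,2)=45, C(10,3)=120, C(10,4)=210
Sum=375


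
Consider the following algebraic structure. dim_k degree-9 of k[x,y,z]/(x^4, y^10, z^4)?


Need i<4, j<10, k<4 with i+j+k=9.
For each i, j ranges over max(0,9-i-3)..min(9,9-i):
  i=0: j in [6,9] -> 4
  i=1: j in [5,8] -> 4
  i=2: j in [4,7] -> 4
  i=3: j in [3,6] -> 4
H(9) = 4+4+4+4 = 16


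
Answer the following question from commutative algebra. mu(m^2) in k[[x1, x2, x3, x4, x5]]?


C(n+d-1,d)=C(6,2)=15


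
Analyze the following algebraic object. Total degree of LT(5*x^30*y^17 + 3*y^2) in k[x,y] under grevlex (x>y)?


LT: 5*x^30*y^17
deg_x=30, deg_y=17
Total=30+17=47


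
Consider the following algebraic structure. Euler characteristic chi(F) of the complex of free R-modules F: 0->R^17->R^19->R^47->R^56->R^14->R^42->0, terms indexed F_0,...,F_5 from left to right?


chi = sum (-1)^i * rank:
(-1)^0*17=17
(-1)^1*19=-19
(-1)^2*47=47
(-1)^3*56=-56
(-1)^4*14=14
(-1)^5*42=-42
chi=-39


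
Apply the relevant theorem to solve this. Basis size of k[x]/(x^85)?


Basis: 1,x,...,x^84
dim=85


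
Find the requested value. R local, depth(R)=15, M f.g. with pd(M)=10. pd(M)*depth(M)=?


pd+depth=15
depth=15-10=5
pd*depth=10*5=50


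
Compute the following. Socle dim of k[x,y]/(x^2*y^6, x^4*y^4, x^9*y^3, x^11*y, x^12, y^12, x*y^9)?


Socle = ann(m) = span of standard monomials u with x*u, y*u in I (staircase corners).
Minimal generators: x^12, x^11*y, x^9*y^3, x^4*y^4, x^2*y^6, x*y^9, y^12
Corners: y^11, xy^8, x^3y^5, x^8y^3, x^10y^2, x^11
Socle dim=6


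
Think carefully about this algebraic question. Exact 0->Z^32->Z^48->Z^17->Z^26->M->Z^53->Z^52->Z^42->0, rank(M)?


Alt sum=0:
(-1)^0*32 + (-1)^1*48 + (-1)^2*17 + (-1)^3*26 + (-1)^4*? + (-1)^5*53 + (-1)^6*52 + (-1)^7*42=0
rank(M)=68


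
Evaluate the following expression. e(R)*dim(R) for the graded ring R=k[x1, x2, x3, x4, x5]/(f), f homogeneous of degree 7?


e(R)=deg(f)=7, dim(R)=5-1=4
e*dim=7*4=28


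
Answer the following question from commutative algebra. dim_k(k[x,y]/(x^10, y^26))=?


Basis: x^i*y^j, i<10, j<26
10*26=260


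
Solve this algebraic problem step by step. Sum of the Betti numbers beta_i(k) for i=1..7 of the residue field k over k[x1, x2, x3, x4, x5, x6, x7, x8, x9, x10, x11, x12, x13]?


Koszul resolution: beta_i(k)=C(n,i), n=13
C(13,1)=13, C(13,2)=78, C(13,3)=286, C(13,4)=715, C(13,5)=1287, C(13,6)=1716, C(13,7)=1716
Sum=5811


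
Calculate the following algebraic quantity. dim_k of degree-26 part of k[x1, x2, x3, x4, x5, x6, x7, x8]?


C(d+n-1,n-1)=C(33,7)=4272048


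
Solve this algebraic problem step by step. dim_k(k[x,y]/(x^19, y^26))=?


Basis: x^i*y^j, i<19, j<26
19*26=494


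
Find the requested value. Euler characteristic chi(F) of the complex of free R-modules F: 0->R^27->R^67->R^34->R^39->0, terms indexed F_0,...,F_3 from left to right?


chi = sum (-1)^i * rank:
(-1)^0*27=27
(-1)^1*67=-67
(-1)^2*34=34
(-1)^3*39=-39
chi=-45


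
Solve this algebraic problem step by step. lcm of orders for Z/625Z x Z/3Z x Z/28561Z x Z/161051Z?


Exponent = lcm of the cyclic orders; pairwise coprime => product.
5^4*3^1*13^4*11^5=625*3*28561*161051=8624583020625


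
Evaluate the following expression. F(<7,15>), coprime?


gcd(7,15)=1 => F=ab-a-b=7*15-7-15=105-22=83


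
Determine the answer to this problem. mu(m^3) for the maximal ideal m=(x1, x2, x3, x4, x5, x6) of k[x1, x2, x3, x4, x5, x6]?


Graded Nakayama: mu(m^d) = dim_k (m^d/m^(d+1)) = #degree-3 monomials in 6 vars
C(n+d-1,d)=C(8,3)=56


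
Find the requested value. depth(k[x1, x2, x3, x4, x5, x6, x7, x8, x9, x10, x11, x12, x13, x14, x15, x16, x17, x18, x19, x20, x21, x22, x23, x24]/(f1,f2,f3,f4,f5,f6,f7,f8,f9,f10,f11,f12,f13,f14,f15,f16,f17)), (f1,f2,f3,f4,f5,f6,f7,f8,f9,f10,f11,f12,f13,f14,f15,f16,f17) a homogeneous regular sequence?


depth(R)=24
depth(R/I)=24-17=7


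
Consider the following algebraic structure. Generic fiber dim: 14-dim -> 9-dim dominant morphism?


dim(fiber)=dim(X)-dim(Y)=14-9=5


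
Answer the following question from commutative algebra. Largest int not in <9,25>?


gcd(9,25)=1 => F=ab-a-b=9*25-9-25=225-34=191


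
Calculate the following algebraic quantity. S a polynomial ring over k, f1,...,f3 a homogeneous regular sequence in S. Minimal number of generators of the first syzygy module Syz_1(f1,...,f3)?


Regular sequence => Koszul complex is the minimal free resolution.
Syz_1 minimally generated by Koszul relations f_i*e_j - f_j*e_i (i<j): mu(Syz_1) = beta_2 = C(m,2) = m(m-1)/2
m=3
3*2/2 = 3


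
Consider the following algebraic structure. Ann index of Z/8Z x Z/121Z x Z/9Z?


Exponent = lcm of the cyclic orders; pairwise coprime => product.
2^3*11^2*3^2=8*121*9=8712


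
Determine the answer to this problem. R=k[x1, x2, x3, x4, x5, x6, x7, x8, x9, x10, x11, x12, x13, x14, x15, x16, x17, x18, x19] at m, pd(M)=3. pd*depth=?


pd+depth=19
depth=19-3=16
pd*depth=3*16=48
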